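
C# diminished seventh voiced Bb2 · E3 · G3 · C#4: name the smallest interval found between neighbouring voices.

m3

Adjacent intervals: Bb2→E3 = augmented fourth; E3→G3 = minor third; G3→C#4 = augmented fourth.
The smallest is E3 to G3, a minor third (3 semitones).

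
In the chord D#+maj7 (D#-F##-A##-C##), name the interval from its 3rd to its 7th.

So we need the interval from F## up to C##.
From F## to C## is 7 semitones, exactly the perfect fifth.

P5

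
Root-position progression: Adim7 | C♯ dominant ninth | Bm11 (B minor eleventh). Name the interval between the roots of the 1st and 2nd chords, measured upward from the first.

The roots are A and C♯.
A up to C♯ spans 3 letter names and 4 semitones — a major third.

major 3rd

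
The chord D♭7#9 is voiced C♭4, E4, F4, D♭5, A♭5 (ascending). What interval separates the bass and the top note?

The outer voices are C♭4 and A♭5.
C♭ up to A♭ spans 13 letter names and 21 semitones — a major thirteenth.

major 13th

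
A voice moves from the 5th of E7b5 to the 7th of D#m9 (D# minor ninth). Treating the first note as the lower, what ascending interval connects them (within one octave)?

E7b5 has Bb as its 5th, and D#m9 (D# minor ninth) has C# as its 7th.
2 letter names make it a second; at 3 semitones (a half step wider than major) the quality is augmented.

augmented second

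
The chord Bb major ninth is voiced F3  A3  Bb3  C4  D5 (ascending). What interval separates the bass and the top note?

The outer voices are F3 and D5.
F up to D spans 13 letter names and 21 semitones — a major thirteenth.

major thirteenth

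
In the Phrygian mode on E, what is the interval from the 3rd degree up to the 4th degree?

Spelling the Phrygian mode on E: E F G A B C D.
So we need the interval from G up to A.
From G to A is 2 semitones, exactly the major second.

M2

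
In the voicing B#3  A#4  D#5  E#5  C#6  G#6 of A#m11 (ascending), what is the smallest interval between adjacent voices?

M2

Adjacent intervals: B#3→A#4 = minor seventh; A#4→D#5 = perfect fourth; D#5→E#5 = major second; E#5→C#6 = minor sixth; C#6→G#6 = perfect fifth.
The smallest is D#5 to E#5, a major second (2 semitones).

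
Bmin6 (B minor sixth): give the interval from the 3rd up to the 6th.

Spelling the chord: B, D, F♯, G♯.
The 3rd is D and the 6th is G♯.
4 letter names make it a fourth; at 6 semitones (a half step wider than perfect) the quality is augmented.

augmented 4th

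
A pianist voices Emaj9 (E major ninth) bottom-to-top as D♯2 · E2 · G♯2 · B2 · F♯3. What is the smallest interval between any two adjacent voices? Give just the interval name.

Adjacent intervals: D♯2→E2 = minor second; E2→G♯2 = major third; G♯2→B2 = minor third; B2→F♯3 = perfect fifth.
The smallest is D♯2 to E2, a minor second (1 semitone).

minor second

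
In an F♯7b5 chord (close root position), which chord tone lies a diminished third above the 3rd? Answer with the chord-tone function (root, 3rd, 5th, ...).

F♯ dominant seventh flat five is spelled F♯-A♯-C-E.
The 3rd is A♯. A diminished third above A♯ is C.
C is the chord's 5th.

5th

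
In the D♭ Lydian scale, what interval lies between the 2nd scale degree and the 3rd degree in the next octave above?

The scale runs D♭ E♭ F G A♭ B♭ C.
That puts E♭ below F.
E♭ up to F spans 9 letter names and 14 semitones — a major ninth.

major ninth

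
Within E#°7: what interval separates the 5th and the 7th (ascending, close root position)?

minor third

The chord tones of E# diminished seventh are E#-G#-B-D.
5th = B; 7th = D.
3 letter names make it a third; at 3 semitones (a half step narrower than major) the quality is minor.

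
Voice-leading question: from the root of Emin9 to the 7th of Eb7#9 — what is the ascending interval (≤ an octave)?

diminished seventh

The root of Emin9 is E; the 7th of Eb7#9 is Db.
From E to Db: 9 semitones over a seventh = diminished.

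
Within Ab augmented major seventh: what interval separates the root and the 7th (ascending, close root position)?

Ab+maj7: Ab-C-E-G.
So we need the interval from Ab up to G.
Ab up to G spans 7 letter names and 11 semitones — a major seventh.

M7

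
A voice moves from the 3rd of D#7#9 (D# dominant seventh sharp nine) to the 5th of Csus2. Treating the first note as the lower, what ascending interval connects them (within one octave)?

diminished second

The 3rd of D#7#9 (D# dominant seventh sharp nine) is F##; the 5th of Csus2 is G.
2 letter names make it a second; at 0 semitones (a whole step narrower than major) the quality is diminished.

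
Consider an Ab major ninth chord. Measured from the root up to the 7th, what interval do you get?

Ab major ninth is spelled Ab, C, Eb, G, Bb.
So we need the interval from Ab up to G.
Counting 7 letters and 11 half steps from Ab gives a major seventh.

M7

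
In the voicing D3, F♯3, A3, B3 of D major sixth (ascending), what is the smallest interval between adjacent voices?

Adjacent intervals: D3→F♯3 = major third; F♯3→A3 = minor third; A3→B3 = major second.
The smallest is A3 to B3, a major second (2 semitones).

major second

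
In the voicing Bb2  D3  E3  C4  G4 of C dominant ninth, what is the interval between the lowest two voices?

major third

Those voices are Bb2 and D3.
Bb up to D spans 3 letter names and 4 semitones — a major third.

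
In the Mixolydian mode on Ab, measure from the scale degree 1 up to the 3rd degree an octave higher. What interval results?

major tenth

Ab mixolydian: Ab Bb C Db Eb F Gb.
Scale degree 1 = Ab; scale degree 3 (up an octave) = C.
From Ab to C is 16 semitones, exactly the major tenth.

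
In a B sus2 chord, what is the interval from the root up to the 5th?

Bsus2 is spelled B C# F#.
So we need the interval from B up to F#.
From B to F# is 7 semitones, exactly the perfect fifth.

perfect fifth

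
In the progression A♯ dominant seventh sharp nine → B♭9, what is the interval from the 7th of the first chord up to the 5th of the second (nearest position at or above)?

diminished seventh

The 7th of A♯ dominant seventh sharp nine is G♯; the 5th of B♭9 is F.
From G♯ to F: 9 semitones over a seventh = diminished.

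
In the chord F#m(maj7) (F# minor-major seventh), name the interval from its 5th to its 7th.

Spelling the chord: F#-A-C#-E#.
5th = C#; 7th = E#.
C# up to E# spans 3 letter names and 4 semitones — a major third.

major 3rd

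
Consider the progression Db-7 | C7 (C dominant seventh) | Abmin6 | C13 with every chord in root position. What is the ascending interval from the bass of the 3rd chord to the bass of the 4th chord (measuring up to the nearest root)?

major third

The roots are Ab and C.
Counting 3 letters and 4 half steps from Ab gives a major third.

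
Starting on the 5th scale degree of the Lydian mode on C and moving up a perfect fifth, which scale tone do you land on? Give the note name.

The scale is C D E F# G A B.
The 5th scale degree is G; a perfect fifth above that is D — scale degree 2.

D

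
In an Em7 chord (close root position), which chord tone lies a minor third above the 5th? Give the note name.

D

The chord tones of E-7 are E G B D.
The 5th is B. A minor third above B is D.
D is the chord's 7th.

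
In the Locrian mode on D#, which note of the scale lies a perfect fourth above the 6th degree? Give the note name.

E

The scale is D# E F# G# A B C#.
The 6th degree is B; a perfect fourth above that is E — scale degree 2.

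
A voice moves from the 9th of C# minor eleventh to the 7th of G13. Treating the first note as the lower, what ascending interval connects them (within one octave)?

The 9th of C# minor eleventh is D#; the 7th of G13 is F.
D# up to F is 2 semitones, a whole step narrower than a major third, so the interval is diminished.

diminished 3rd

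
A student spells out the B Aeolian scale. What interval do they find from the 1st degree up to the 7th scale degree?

m7

B natural minor: B C♯ D E F♯ G A.
The 1st degree is B and the 7th scale degree is A.
B up to A is 10 semitones, a half step narrower than a major seventh, so the interval is minor.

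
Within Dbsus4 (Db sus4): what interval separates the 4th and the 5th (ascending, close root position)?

major second

The chord tones of Db sus4 are Db Gb Ab.
The 4th is Gb and the 5th is Ab.
From Gb to Ab is 2 semitones, exactly the major second.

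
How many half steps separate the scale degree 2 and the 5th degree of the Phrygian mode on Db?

6

The scale is Db Ebb Fb Gb Ab Bbb Cb.
Ebb up to Ab is an augmented fourth — 6 semitones.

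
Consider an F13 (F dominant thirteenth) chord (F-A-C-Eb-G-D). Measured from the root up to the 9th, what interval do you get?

The root is F and the 9th is G.
Counting 9 letters and 14 half steps from F gives a major ninth.

M9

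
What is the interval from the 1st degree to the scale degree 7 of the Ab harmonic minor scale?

major 7th

The scale runs Ab Bb Cb Db Eb Fb G.
So we need the interval from Ab up to G.
From Ab to G is 11 semitones, exactly the major seventh.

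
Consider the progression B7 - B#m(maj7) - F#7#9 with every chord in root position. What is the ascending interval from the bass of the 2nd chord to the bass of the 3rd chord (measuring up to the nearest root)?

The roots are B# and F#.
From B# to F#: 6 semitones over a fifth = diminished.

diminished fifth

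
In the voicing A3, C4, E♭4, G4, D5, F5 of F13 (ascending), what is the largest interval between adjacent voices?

perfect fifth

Adjacent intervals: A3→C4 = minor third; C4→E♭4 = minor third; E♭4→G4 = major third; G4→D5 = perfect fifth; D5→F5 = minor third.
The largest is G4 to D5, a perfect fifth (7 semitones).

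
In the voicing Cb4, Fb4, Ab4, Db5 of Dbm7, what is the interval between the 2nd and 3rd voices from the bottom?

major third

Those voices are Fb4 and Ab4.
Fb up to Ab spans 3 letter names and 4 semitones — a major third.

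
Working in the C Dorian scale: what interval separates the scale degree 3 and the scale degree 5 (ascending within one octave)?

major third

The scale runs C D E♭ F G A B♭.
So we need the interval from E♭ up to G.
Counting 3 letters and 4 half steps from E♭ gives a major third.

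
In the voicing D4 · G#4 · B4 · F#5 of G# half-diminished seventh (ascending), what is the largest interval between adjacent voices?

P5

Adjacent intervals: D4→G#4 = augmented fourth; G#4→B4 = minor third; B4→F#5 = perfect fifth.
The largest is B4 to F#5, a perfect fifth (7 semitones).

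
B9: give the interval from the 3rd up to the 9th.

minor seventh

B9 (B dominant ninth): B-D#-F#-A-C#.
The 3rd is D# and the 9th is C#.
D# up to C# is 10 semitones, a half step narrower than a major seventh, so the interval is minor.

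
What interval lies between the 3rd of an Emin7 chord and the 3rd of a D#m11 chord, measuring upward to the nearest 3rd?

The 3rd of Emin7 is G; the 3rd of D#m11 is F#.
Counting 7 letters and 11 half steps from G gives a major seventh.

major seventh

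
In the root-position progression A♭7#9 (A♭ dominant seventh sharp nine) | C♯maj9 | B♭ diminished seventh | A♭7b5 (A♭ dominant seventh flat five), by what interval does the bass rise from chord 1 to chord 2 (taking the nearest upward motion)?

The roots are A♭ and C♯.
A♭ up to C♯ is 5 semitones, a half step wider than a major third, so the interval is augmented.

A3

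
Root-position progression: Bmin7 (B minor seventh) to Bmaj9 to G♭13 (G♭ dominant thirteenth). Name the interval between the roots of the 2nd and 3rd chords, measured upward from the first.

The roots are B and G♭.
6 letter names make it a sixth; at 7 semitones (a whole step narrower than major) the quality is diminished.

diminished sixth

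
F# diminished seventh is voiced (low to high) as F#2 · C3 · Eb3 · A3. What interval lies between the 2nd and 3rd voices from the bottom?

minor third

Those voices are C3 and Eb3.
From C to Eb: 3 semitones over a third = minor.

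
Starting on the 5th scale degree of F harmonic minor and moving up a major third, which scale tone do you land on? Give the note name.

E

The scale is F G Ab Bb C Db E.
The 5th scale degree is C; a major third above that is E — scale degree 7.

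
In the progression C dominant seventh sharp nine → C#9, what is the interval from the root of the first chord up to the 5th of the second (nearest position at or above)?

The root of C dominant seventh sharp nine is C; the 5th of C#9 is G#.
5 letter names make it a fifth; at 8 semitones (a half step wider than perfect) the quality is augmented.

augmented fifth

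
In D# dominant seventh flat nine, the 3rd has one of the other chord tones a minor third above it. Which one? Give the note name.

Spelling the chord: D#-F##-A#-C#-E.
The 3rd is F##. A minor third above F## is A#.
A# is the chord's 5th.

A#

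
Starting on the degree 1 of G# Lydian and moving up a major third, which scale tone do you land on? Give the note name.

B#

The scale is G# A# B# C## D# E# F##.
The degree 1 is G#; a major third above that is B# — scale degree 3.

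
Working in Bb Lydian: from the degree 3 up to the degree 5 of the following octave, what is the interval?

minor tenth

Bb lydian: Bb C D E F G A.
The degree 3 is D and the 5th scale degree (up an octave) is F.
D up to F is 15 semitones, a half step narrower than a major tenth, so the interval is minor.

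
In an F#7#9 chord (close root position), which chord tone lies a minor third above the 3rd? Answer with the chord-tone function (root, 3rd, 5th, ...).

The chord tones of F# dominant seventh sharp nine are F#-A#-C#-E-G##.
The 3rd is A#. A minor third above A# is C#.
C# is the chord's 5th.

5th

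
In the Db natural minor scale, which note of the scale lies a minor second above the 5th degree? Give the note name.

The scale is Db Eb Fb Gb Ab Bbb Cb.
The 5th degree is Ab; a minor second above that is Bbb — scale degree 6.

Bbb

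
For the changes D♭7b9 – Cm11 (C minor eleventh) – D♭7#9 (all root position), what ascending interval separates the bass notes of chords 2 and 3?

The roots are C and D♭.
C up to D♭ is 1 semitone, a half step narrower than a major second, so the interval is minor.

m2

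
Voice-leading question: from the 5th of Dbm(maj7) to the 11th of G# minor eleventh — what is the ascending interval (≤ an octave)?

augmented third

The 5th of Dbm(maj7) is Ab; the 11th of G# minor eleventh is C#.
3 letter names make it a third; at 5 semitones (a half step wider than major) the quality is augmented.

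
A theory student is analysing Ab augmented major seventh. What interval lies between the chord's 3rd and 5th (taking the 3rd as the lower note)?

Ab+maj7: Ab-C-E-G.
The 3rd is C and the 5th is E.
From C to E is 4 semitones, exactly the major third.

M3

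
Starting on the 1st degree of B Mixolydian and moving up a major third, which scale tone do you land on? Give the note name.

The scale is B C♯ D♯ E F♯ G♯ A.
The 1st degree is B; a major third above that is D♯ — scale degree 3.

D#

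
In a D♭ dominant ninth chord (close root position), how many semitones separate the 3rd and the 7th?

6

The chord tones of D♭9 (D♭ dominant ninth) are D♭, F, A♭, C♭, E♭.
F to C♭ is a diminished fifth: 6 semitones.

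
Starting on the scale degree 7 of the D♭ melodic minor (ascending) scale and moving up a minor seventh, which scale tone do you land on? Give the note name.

The scale is D♭ E♭ F♭ G♭ A♭ B♭ C.
The scale degree 7 is C; a minor seventh above that is B♭ — scale degree 6.

Bb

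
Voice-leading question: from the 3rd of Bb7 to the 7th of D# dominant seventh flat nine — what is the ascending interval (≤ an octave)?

Bb7 has D as its 3rd, and D# dominant seventh flat nine has C# as its 7th.
Counting 7 letters and 11 half steps from D gives a major seventh.

major 7th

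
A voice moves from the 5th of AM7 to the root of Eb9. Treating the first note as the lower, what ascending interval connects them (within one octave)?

The 5th of AM7 is E; the root of Eb9 is Eb.
8 letter names make it an octave; at 11 semitones (a half step narrower than perfect) the quality is diminished.

diminished octave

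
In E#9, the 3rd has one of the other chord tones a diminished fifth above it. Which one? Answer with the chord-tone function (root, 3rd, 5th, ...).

7th

Spelling the chord: E#, G##, B#, D#, F##.
The 3rd is G##. A diminished fifth above G## is D#.
D# is the chord's 7th.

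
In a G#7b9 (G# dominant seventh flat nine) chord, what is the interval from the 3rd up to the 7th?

G#7b9 is spelled G#, B#, D#, F#, A.
So we need the interval from B# up to F#.
B# up to F# is 6 semitones, a half step narrower than a perfect fifth, so the interval is diminished.

diminished 5th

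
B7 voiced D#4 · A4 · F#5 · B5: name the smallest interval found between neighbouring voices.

perfect fourth

Adjacent intervals: D#4→A4 = diminished fifth; A4→F#5 = major sixth; F#5→B5 = perfect fourth.
The smallest is F#5 to B5, a perfect fourth (5 semitones).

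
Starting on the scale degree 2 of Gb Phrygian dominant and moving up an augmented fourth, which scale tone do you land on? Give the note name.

Db

The scale is Gb Abb Bb Cb Db Ebb Fb.
The scale degree 2 is Abb; an augmented fourth above that is Db — scale degree 5.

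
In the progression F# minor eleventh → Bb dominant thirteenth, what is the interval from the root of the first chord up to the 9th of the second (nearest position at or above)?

F# minor eleventh has F# as its root, and Bb dominant thirteenth has C as its 9th.
F# up to C is 6 semitones, a half step narrower than a perfect fifth, so the interval is diminished.

diminished 5th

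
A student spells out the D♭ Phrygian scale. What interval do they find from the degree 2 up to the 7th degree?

The scale runs D♭ E𝄫 F♭ G♭ A♭ B𝄫 C♭.
So we need the interval from E𝄫 up to C♭.
Counting 6 letters and 9 half steps from E𝄫 gives a major sixth.

M6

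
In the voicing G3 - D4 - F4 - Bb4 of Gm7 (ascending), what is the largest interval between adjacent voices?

P5

Adjacent intervals: G3→D4 = perfect fifth; D4→F4 = minor third; F4→Bb4 = perfect fourth.
The largest is G3 to D4, a perfect fifth (7 semitones).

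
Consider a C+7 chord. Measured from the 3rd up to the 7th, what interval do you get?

diminished fifth

Spelling the chord: C E G♯ B♭.
So we need the interval from E up to B♭.
E up to B♭ is 6 semitones, a half step narrower than a perfect fifth, so the interval is diminished.
That tritone between 3rd and 7th is what gives the dominant seventh its pull toward resolution.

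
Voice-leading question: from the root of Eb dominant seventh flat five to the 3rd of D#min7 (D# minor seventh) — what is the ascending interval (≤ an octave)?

augmented second

Eb dominant seventh flat five has Eb as its root, and D#min7 (D# minor seventh) has F# as its 3rd.
Eb up to F# is 3 semitones, a half step wider than a major second, so the interval is augmented.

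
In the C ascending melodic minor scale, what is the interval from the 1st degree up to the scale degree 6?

major sixth

Spelling the C ascending melodic minor scale: C D Eb F G A B.
That puts C below A.
Counting 6 letters and 9 half steps from C gives a major sixth.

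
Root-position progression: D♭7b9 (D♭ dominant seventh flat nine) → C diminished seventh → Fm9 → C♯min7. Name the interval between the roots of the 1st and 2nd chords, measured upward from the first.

major seventh

The roots are D♭ and C.
From D♭ to C is 11 semitones, exactly the major seventh.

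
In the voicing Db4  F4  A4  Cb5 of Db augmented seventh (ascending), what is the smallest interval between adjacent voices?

diminished third

Adjacent intervals: Db4→F4 = major third; F4→A4 = major third; A4→Cb5 = diminished third.
The smallest is A4 to Cb5, a diminished third (2 semitones).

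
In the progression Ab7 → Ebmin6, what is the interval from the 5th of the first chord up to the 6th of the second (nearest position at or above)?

major 6th

The 5th of Ab7 is Eb; the 6th of Ebmin6 is C.
From Eb to C is 9 semitones, exactly the major sixth.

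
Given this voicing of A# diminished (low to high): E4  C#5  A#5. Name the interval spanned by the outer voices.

The outer voices are E4 and A#5.
From E to A#: 18 semitones over an eleventh = augmented.

augmented eleventh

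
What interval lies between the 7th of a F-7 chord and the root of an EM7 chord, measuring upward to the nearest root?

F-7 has Eb as its 7th, and EM7 has E as its root.
1 letter names make it a unison; at 1 semitone (a half step wider than perfect) the quality is augmented.

augmented 1st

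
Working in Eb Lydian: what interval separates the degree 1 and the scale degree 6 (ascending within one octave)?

Spelling Eb Lydian: Eb F G A Bb C D.
That puts Eb below C.
Eb up to C spans 6 letter names and 9 semitones — a major sixth.

major 6th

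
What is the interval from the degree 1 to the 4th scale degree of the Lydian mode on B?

B lydian: B C♯ D♯ E♯ F♯ G♯ A♯.
Degree 1 = B; 4th scale degree = E♯.
From B to E♯: 6 semitones over a fourth = augmented.

augmented fourth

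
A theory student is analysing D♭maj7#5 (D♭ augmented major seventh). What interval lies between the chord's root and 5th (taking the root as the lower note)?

The chord tones of D♭+maj7 are D♭–F–A–C.
The root is D♭ and the 5th is A.
5 letter names make it a fifth; at 8 semitones (a half step wider than perfect) the quality is augmented.

A5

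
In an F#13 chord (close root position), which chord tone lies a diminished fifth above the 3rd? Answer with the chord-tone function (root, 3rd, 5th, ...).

7th

F# dominant thirteenth: F# A# C# E G# D#.
The 3rd is A#. A diminished fifth above A# is E.
E is the chord's 7th.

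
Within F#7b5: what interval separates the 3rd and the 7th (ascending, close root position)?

d5

The chord tones of F#7b5 (F# dominant seventh flat five) are F#, A#, C, E.
That puts A# below E.
From A# to E: 6 semitones over a fifth = diminished.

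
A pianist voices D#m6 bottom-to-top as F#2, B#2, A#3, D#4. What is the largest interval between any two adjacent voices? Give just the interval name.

minor 7th

Adjacent intervals: F#2→B#2 = augmented fourth; B#2→A#3 = minor seventh; A#3→D#4 = perfect fourth.
The largest is B#2 to A#3, a minor seventh (10 semitones).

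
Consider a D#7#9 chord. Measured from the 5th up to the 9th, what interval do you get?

D#7#9: D#-F##-A#-C#-E##.
So we need the interval from A# up to E##.
From A# to E##: 8 semitones over a fifth = augmented.

augmented 5th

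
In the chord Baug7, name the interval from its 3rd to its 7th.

Spelling the chord: B-D#-F##-A.
So we need the interval from D# up to A.
D# up to A is 6 semitones, a half step narrower than a perfect fifth, so the interval is diminished.
That tritone between 3rd and 7th is what gives the dominant seventh its pull toward resolution.

diminished fifth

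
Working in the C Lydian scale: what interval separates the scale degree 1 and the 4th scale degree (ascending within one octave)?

Spelling the C Lydian scale: C D E F# G A B.
That puts C below F#.
From C to F#: 6 semitones over a fourth = augmented.

augmented fourth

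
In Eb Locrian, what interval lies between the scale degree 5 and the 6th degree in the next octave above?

Eb locrian: Eb Fb Gb Ab Bbb Cb Db.
Scale degree 5 = Bbb; scale degree 6 (up an octave) = Cb.
Bbb up to Cb spans 9 letter names and 14 semitones — a major ninth.

major 9th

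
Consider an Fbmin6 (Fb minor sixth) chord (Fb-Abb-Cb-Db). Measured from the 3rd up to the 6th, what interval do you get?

A4

That puts Abb below Db.
Abb up to Db is 6 semitones, a half step wider than a perfect fourth, so the interval is augmented.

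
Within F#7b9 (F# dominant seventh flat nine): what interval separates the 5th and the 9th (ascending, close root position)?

F#7b9 (F# dominant seventh flat nine) is spelled F#, A#, C#, E, G.
The 5th is C# and the 9th is G.
5 letter names make it a fifth; at 6 semitones (a half step narrower than perfect) the quality is diminished.

diminished fifth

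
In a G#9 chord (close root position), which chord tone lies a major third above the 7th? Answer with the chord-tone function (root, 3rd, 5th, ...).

9th

The chord tones of G# dominant ninth are G# B# D# F# A#.
The 7th is F#. A major third above F# is A#.
A# is the chord's 9th.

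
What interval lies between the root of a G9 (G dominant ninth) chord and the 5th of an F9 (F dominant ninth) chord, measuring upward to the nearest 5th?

G9 (G dominant ninth) has G as its root, and F9 (F dominant ninth) has C as its 5th.
G up to C spans 4 letter names and 5 semitones — a perfect fourth.

perfect fourth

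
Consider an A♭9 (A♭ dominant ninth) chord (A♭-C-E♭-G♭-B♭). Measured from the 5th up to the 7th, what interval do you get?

m3

5th = E♭; 7th = G♭.
3 letter names make it a third; at 3 semitones (a half step narrower than major) the quality is minor.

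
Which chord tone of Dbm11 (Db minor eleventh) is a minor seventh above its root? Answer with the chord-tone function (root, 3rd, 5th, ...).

Dbm11: Db, Fb, Ab, Cb, Eb, Gb.
The root is Db. A minor seventh above Db is Cb.
Cb is the chord's 7th.

7th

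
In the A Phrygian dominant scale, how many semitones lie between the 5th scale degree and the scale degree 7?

3

The scale is A B♭ C♯ D E F G.
E up to G is a minor third — 3 semitones.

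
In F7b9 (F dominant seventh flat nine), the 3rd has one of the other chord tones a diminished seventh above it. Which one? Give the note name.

Gb

F7b9 (F dominant seventh flat nine) is spelled F A C Eb Gb.
The 3rd is A. A diminished seventh above A is Gb.
Gb is the chord's 9th.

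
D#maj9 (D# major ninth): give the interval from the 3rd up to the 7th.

perfect 5th

D#maj9 is spelled D# F## A# C## E#.
3rd = F##; 7th = C##.
From F## to C## is 7 semitones, exactly the perfect fifth.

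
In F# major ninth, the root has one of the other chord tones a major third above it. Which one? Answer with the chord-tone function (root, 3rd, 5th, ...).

F#maj9: F#-A#-C#-E#-G#.
The root is F#. A major third above F# is A#.
A# is the chord's 3rd.

3rd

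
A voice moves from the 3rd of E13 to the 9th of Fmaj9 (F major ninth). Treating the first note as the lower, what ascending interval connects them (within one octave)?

diminished 8th

E13 has G# as its 3rd, and Fmaj9 (F major ninth) has G as its 9th.
From G# to G: 11 semitones over an octave = diminished.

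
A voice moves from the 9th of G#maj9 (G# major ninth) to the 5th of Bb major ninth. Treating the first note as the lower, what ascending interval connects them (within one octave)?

G#maj9 (G# major ninth) has A# as its 9th, and Bb major ninth has F as its 5th.
From A# to F: 7 semitones over a sixth = diminished.

diminished 6th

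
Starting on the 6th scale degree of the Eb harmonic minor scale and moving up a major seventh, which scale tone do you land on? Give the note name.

Bb

The scale is Eb F Gb Ab Bb Cb D.
The 6th scale degree is Cb; a major seventh above that is Bb — scale degree 5.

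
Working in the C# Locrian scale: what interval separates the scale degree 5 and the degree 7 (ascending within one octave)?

M3

Spelling the C# Locrian scale: C# D E F# G A B.
Scale degree 5 = G; scale degree 7 = B.
Counting 3 letters and 4 half steps from G gives a major third.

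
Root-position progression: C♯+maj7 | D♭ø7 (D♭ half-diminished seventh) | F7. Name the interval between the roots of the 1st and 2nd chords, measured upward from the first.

The roots are C♯ and D♭.
From C♯ to D♭: 0 semitones over a second = diminished.

diminished 2nd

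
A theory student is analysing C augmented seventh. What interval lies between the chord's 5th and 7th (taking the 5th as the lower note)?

Spelling the chord: C E G# Bb.
The 5th is G# and the 7th is Bb.
3 letter names make it a third; at 2 semitones (a whole step narrower than major) the quality is diminished.

d3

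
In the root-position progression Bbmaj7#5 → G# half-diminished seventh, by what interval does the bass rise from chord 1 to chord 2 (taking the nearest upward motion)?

A6

The roots are Bb and G#.
From Bb to G#: 10 semitones over a sixth = augmented.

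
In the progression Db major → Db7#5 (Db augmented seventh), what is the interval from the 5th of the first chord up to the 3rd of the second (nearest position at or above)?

The 5th of Db major is Ab; the 3rd of Db7#5 (Db augmented seventh) is F.
From Ab to F is 9 semitones, exactly the major sixth.

major sixth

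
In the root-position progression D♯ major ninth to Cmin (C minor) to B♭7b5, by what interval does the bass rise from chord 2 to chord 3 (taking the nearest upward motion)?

The roots are C and B♭.
From C to B♭: 10 semitones over a seventh = minor.

minor seventh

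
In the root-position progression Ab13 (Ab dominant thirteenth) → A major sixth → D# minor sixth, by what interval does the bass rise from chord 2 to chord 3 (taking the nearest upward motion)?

augmented fourth

The roots are A and D#.
From A to D#: 6 semitones over a fourth = augmented.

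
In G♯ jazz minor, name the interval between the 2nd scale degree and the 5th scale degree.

perfect 4th

G♯ melodic minor: G♯ A♯ B C♯ D♯ E♯ F𝄪.
That puts A♯ below D♯.
From A♯ to D♯ is 5 semitones, exactly the perfect fourth.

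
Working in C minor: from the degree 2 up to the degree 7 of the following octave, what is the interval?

minor thirteenth

C natural minor: C D Eb F G Ab Bb.
That puts D below Bb.
13 letter names make it a thirteenth; at 20 semitones (a half step narrower than major) the quality is minor.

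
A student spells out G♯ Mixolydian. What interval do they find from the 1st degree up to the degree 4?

Spelling G♯ Mixolydian: G♯ A♯ B♯ C♯ D♯ E♯ F♯.
The 1st degree is G♯ and the 4th degree is C♯.
Counting 4 letters and 5 half steps from G♯ gives a perfect fourth.

perfect 4th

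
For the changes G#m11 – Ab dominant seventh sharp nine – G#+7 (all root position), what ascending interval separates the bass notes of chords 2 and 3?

A7

The roots are Ab and G#.
7 letter names make it a seventh; at 12 semitones (a half step wider than major) the quality is augmented.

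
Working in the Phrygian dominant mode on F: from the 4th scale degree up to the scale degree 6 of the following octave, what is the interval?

minor tenth

The scale runs F Gb A Bb C Db Eb.
The 4th scale degree is Bb and the 6th scale degree (up an octave) is Db.
Bb up to Db is 15 semitones, a half step narrower than a major tenth, so the interval is minor.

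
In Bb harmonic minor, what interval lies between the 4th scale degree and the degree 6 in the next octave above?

Spelling Bb harmonic minor: Bb C Db Eb F Gb A.
So we need the interval from Eb up to Gb.
10 letter names make it a tenth; at 15 semitones (a half step narrower than major) the quality is minor.

minor 10th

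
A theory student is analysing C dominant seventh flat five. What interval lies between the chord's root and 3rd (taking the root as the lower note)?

major 3rd

C7b5 is spelled C, E, Gb, Bb.
So we need the interval from C up to E.
From C to E is 4 semitones, exactly the major third.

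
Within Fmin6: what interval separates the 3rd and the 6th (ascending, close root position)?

The chord tones of Fm6 (F minor sixth) are F A♭ C D.
That puts A♭ below D.
From A♭ to D: 6 semitones over a fourth = augmented.

A4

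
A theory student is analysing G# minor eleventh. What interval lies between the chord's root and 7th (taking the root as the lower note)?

The chord tones of G#m11 are G#, B, D#, F#, A#, C#.
So we need the interval from G# up to F#.
G# up to F# is 10 semitones, a half step narrower than a major seventh, so the interval is minor.

minor seventh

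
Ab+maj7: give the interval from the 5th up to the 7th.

Spelling the chord: Ab, C, E, G.
The 5th is E and the 7th is G.
3 letter names make it a third; at 3 semitones (a half step narrower than major) the quality is minor.

m3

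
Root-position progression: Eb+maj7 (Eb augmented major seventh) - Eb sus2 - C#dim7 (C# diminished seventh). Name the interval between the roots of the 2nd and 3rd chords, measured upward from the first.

The roots are Eb and C#.
6 letter names make it a sixth; at 10 semitones (a half step wider than major) the quality is augmented.

augmented 6th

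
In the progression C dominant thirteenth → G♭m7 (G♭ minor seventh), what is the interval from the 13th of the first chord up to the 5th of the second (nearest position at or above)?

C dominant thirteenth has A as its 13th, and G♭m7 (G♭ minor seventh) has D♭ as its 5th.
4 letter names make it a fourth; at 4 semitones (a half step narrower than perfect) the quality is diminished.

diminished fourth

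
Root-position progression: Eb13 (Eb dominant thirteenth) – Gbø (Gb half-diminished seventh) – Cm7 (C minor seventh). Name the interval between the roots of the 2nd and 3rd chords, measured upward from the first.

The roots are Gb and C.
4 letter names make it a fourth; at 6 semitones (a half step wider than perfect) the quality is augmented.

augmented fourth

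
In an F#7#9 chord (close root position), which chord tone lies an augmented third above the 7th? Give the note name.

G##

The chord tones of F#7#9 are F#, A#, C#, E, G##.
The 7th is E. An augmented third above E is G##.
G## is the chord's 9th.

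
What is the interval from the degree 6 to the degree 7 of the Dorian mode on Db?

Db dorian: Db Eb Fb Gb Ab Bb Cb.
That puts Bb below Cb.
Bb up to Cb is 1 semitone, a half step narrower than a major second, so the interval is minor.

minor 2nd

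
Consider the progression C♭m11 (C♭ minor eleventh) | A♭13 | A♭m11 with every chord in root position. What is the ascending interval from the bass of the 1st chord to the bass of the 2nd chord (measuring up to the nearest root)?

The roots are C♭ and A♭.
Counting 6 letters and 9 half steps from C♭ gives a major sixth.

major sixth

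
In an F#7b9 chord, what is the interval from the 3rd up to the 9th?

diminished 7th

The chord tones of F#7b9 (F# dominant seventh flat nine) are F#, A#, C#, E, G.
So we need the interval from A# up to G.
From A# to G: 9 semitones over a seventh = diminished.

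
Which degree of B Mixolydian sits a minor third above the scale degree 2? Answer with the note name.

The scale is B C# D# E F# G# A.
The scale degree 2 is C#; a minor third above that is E — scale degree 4.

E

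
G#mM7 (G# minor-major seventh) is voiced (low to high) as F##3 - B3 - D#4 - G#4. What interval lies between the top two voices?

perfect fourth

Those voices are D#4 and G#4.
Counting 4 letters and 5 half steps from D# gives a perfect fourth.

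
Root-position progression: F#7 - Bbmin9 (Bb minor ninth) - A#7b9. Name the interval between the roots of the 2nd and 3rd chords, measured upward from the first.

The roots are Bb and A#.
7 letter names make it a seventh; at 12 semitones (a half step wider than major) the quality is augmented.

augmented 7th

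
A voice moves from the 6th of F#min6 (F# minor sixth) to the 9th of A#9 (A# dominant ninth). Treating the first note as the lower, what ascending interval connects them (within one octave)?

major sixth

The 6th of F#min6 (F# minor sixth) is D#; the 9th of A#9 (A# dominant ninth) is B#.
D# up to B# spans 6 letter names and 9 semitones — a major sixth.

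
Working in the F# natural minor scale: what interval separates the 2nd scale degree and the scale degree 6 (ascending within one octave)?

diminished fifth

F# natural minor: F# G# A B C# D E.
That puts G# below D.
G# up to D is 6 semitones, a half step narrower than a perfect fifth, so the interval is diminished.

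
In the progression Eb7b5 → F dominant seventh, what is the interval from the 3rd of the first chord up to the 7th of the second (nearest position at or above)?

The 3rd of Eb7b5 is G; the 7th of F dominant seventh is Eb.
6 letter names make it a sixth; at 8 semitones (a half step narrower than major) the quality is minor.

minor sixth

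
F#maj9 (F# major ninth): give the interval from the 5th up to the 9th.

P5

Spelling the chord: F# A# C# E# G#.
5th = C#; 9th = G#.
Counting 5 letters and 7 half steps from C# gives a perfect fifth.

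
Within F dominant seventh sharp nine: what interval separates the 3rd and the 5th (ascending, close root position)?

minor third

Spelling the chord: F-A-C-Eb-G#.
The 3rd is A and the 5th is C.
3 letter names make it a third; at 3 semitones (a half step narrower than major) the quality is minor.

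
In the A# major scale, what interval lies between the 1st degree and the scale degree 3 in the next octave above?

M10

Spelling the A# major scale: A# B# C## D# E# F## G##.
1st degree = A#; degree 3 (up an octave) = C##.
Counting 10 letters and 16 half steps from A# gives a major tenth.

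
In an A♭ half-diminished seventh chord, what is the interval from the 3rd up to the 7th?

The chord tones of A♭ half-diminished seventh are A♭–C♭–E𝄫–G♭.
The 3rd is C♭ and the 7th is G♭.
C♭ up to G♭ spans 5 letter names and 7 semitones — a perfect fifth.

perfect fifth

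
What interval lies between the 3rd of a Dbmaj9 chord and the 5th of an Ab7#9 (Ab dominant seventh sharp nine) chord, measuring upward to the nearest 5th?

minor seventh

Dbmaj9 has F as its 3rd, and Ab7#9 (Ab dominant seventh sharp nine) has Eb as its 5th.
7 letter names make it a seventh; at 10 semitones (a half step narrower than major) the quality is minor.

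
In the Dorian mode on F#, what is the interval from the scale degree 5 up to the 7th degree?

minor 3rd

The scale runs F# G# A B C# D# E.
Scale degree 5 = C#; scale degree 7 = E.
C# up to E is 3 semitones, a half step narrower than a major third, so the interval is minor.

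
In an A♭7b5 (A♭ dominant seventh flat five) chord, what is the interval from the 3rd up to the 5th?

The chord tones of A♭ dominant seventh flat five are A♭-C-E𝄫-G♭.
The 3rd is C and the 5th is E𝄫.
From C to E𝄫: 2 semitones over a third = diminished.

diminished third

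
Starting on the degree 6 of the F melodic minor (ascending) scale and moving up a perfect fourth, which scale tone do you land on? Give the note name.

G

The scale is F G A♭ B♭ C D E.
The degree 6 is D; a perfect fourth above that is G — scale degree 2.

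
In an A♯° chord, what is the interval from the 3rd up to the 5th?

A♯°: A♯ C♯ E.
3rd = C♯; 5th = E.
3 letter names make it a third; at 3 semitones (a half step narrower than major) the quality is minor.

minor third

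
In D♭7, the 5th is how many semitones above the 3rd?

Spelling the chord: D♭ F A♭ C♭.
F to A♭ is a minor third: 3 semitones.

3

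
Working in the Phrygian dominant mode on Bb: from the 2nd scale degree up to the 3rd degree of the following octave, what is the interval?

augmented ninth

Bb phrygian dominant: Bb Cb D Eb F Gb Ab.
So we need the interval from Cb up to D.
From Cb to D: 15 semitones over a ninth = augmented.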